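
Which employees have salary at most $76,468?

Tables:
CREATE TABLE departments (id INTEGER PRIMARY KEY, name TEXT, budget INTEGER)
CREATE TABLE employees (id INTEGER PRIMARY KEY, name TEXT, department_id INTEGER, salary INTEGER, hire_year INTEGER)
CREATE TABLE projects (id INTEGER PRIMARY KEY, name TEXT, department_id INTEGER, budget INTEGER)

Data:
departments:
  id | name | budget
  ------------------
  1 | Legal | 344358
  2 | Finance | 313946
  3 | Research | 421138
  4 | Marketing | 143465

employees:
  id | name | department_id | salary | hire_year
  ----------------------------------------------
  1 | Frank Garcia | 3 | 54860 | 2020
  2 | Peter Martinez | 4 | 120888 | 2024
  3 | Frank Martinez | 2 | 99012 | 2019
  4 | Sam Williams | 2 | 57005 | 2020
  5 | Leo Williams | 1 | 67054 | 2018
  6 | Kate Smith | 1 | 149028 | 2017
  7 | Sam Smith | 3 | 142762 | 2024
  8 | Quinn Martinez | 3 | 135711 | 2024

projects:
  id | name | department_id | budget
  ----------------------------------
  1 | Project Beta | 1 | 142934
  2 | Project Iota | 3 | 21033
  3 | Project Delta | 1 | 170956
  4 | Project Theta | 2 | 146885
SELECT name, salary FROM employees WHERE salary <= 76468

Execution result:
name | salary
Frank Garcia | 54860
Sam Williams | 57005
Leo Williams | 67054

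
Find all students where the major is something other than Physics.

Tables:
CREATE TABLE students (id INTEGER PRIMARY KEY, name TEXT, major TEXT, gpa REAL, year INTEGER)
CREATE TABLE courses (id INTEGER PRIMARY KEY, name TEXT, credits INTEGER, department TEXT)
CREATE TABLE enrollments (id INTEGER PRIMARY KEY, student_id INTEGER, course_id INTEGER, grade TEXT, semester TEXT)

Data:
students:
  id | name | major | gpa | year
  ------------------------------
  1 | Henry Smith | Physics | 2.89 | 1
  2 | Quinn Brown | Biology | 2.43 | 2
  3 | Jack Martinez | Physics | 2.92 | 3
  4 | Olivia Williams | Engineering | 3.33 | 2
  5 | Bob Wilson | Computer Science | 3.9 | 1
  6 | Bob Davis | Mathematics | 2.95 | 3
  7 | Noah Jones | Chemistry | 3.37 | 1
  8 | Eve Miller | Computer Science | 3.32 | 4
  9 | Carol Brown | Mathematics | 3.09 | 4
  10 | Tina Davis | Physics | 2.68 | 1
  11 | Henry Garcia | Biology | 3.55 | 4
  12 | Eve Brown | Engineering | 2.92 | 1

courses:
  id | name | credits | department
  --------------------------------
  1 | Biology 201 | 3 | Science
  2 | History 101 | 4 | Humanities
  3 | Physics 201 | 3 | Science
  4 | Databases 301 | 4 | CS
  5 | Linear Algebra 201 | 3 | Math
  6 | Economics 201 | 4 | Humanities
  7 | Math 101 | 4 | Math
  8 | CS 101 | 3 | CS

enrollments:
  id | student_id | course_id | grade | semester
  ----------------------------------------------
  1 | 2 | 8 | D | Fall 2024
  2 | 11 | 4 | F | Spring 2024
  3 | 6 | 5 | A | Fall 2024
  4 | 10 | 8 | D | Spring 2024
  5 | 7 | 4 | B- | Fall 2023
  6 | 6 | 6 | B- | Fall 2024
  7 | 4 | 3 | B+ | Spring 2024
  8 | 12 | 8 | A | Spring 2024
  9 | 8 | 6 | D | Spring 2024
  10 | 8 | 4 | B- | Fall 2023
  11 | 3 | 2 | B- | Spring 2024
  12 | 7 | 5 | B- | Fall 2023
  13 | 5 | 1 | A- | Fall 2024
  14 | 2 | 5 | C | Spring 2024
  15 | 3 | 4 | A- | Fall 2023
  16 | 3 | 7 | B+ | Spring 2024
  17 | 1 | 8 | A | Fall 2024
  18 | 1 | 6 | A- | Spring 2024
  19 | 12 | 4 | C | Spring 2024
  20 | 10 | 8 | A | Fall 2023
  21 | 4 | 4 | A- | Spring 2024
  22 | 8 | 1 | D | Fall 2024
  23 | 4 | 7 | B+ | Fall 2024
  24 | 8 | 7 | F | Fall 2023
SELECT name, major FROM students WHERE major <> 'Physics'

Execution result:
name | major
Quinn Brown | Biology
Olivia Williams | Engineering
Bob Wilson | Computer Science
Bob Davis | Mathematics
Noah Jones | Chemistry
Eve Miller | Computer Science
Carol Brown | Mathematics
Henry Garcia | Biology
Eve Brown | Engineering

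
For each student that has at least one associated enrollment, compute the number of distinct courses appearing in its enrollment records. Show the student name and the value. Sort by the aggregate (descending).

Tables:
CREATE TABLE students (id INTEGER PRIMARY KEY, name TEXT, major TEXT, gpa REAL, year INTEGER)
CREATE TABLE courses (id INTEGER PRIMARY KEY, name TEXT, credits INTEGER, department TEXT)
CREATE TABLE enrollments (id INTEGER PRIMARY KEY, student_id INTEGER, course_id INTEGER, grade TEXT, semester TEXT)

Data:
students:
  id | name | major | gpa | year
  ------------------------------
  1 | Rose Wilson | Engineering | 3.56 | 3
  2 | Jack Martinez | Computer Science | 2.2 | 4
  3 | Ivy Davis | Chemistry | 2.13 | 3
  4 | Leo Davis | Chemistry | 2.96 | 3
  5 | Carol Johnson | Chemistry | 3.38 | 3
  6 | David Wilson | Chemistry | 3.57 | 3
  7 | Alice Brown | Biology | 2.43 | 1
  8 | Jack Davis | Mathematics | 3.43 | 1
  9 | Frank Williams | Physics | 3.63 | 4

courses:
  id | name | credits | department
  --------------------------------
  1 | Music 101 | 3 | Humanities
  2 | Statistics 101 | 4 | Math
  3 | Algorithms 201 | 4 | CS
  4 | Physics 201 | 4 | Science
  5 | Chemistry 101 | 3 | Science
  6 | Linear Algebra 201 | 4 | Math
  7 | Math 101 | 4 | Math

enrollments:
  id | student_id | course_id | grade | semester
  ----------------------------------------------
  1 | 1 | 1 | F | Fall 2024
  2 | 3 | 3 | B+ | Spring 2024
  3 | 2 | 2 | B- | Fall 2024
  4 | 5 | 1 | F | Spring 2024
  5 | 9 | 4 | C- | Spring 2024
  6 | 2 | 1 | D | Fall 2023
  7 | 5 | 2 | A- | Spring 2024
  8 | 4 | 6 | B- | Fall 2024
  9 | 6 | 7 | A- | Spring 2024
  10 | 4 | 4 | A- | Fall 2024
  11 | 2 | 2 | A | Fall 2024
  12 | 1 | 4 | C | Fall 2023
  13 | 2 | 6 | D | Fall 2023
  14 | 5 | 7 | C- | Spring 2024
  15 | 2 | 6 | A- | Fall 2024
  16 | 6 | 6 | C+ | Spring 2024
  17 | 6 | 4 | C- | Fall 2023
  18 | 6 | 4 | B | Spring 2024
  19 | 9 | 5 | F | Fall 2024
SELECT p.name, COUNT(DISTINCT c.course_id) AS distinct_course_count FROM enrollments c JOIN students p ON c.student_id = p.id GROUP BY p.id, p.name ORDER BY distinct_course_count DESC

Execution result:
name | distinct_course_count
Jack Martinez | 3
Carol Johnson | 3
David Wilson | 3
Rose Wilson | 2
Leo Davis | 2
Frank Williams | 2
Ivy Davis | 1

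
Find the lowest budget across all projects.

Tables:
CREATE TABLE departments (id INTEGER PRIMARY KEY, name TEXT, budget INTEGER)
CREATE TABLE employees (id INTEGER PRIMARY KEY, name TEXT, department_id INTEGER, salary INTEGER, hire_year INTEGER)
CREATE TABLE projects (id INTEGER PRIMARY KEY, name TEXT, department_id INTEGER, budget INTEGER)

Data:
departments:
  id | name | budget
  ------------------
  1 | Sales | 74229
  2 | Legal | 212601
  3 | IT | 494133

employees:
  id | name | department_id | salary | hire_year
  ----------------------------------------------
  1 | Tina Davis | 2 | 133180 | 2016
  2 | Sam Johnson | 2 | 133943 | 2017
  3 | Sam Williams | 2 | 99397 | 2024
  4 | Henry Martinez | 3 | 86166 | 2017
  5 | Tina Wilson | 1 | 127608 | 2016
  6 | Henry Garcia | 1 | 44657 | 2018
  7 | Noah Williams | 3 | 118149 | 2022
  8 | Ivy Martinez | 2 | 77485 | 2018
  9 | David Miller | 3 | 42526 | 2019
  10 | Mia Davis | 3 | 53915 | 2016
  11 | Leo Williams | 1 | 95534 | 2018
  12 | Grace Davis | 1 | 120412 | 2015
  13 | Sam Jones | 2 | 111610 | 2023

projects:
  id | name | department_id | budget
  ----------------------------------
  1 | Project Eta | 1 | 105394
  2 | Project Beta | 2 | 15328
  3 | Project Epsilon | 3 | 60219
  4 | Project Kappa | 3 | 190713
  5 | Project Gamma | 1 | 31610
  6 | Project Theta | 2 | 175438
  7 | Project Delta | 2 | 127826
SELECT MIN(budget) FROM projects

Execution result:
15328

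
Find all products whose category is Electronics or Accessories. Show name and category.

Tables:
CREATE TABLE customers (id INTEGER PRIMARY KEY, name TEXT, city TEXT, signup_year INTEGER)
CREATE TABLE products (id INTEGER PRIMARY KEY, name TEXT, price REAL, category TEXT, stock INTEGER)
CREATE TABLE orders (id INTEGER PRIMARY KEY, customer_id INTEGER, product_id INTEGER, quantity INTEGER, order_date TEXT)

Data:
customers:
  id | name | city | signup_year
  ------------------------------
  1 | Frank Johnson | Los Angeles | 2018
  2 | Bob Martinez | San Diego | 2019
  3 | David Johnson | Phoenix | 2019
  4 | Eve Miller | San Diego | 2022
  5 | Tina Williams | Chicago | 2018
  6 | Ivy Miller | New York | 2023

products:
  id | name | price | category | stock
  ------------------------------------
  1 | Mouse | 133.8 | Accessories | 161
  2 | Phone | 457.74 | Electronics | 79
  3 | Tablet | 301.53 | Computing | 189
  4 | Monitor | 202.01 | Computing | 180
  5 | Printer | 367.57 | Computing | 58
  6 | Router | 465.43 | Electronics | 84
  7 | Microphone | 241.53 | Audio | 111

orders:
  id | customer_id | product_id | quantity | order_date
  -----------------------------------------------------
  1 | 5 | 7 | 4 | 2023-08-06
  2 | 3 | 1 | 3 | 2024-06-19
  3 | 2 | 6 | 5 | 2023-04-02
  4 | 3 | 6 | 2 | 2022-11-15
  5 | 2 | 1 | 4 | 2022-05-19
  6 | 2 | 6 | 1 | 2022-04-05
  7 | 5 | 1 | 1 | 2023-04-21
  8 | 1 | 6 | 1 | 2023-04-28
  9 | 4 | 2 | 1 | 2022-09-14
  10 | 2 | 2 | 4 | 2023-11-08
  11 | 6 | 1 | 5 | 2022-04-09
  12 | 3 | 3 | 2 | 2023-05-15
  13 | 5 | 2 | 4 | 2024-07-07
SELECT name, category FROM products WHERE category IN ('Electronics', 'Accessories')

Execution result:
name | category
Mouse | Accessories
Phone | Electronics
Router | Electronics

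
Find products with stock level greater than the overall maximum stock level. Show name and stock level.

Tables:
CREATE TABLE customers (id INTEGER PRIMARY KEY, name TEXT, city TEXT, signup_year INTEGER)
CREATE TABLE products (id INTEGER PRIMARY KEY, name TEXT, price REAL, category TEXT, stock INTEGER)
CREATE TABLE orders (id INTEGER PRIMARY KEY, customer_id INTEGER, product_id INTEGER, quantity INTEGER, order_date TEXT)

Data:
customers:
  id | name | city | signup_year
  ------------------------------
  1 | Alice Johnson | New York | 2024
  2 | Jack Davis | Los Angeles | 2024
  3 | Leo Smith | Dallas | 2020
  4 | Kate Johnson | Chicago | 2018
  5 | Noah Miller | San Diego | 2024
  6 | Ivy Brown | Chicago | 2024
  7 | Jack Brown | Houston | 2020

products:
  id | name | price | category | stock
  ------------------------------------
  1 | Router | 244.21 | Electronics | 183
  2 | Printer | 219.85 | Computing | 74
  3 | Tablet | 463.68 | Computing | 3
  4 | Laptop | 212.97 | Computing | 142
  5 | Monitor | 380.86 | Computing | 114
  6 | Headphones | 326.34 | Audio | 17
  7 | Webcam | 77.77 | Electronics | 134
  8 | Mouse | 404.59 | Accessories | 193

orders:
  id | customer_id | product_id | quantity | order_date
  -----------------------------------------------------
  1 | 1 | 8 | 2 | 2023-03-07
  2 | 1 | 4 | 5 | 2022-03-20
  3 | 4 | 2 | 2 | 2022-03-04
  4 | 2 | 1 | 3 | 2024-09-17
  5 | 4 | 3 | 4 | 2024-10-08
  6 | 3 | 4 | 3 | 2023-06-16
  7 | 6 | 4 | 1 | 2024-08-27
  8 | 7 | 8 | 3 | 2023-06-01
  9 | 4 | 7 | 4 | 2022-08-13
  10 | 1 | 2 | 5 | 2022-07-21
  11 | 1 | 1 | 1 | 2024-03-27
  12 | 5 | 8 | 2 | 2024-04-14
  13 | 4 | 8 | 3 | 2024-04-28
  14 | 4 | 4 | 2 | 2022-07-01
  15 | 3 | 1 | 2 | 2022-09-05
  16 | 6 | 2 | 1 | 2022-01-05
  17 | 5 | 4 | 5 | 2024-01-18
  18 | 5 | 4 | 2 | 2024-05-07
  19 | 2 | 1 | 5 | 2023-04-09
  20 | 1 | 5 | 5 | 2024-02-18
SELECT name, stock FROM products WHERE stock > (SELECT MAX(stock) FROM products)

Execution result:
(no rows)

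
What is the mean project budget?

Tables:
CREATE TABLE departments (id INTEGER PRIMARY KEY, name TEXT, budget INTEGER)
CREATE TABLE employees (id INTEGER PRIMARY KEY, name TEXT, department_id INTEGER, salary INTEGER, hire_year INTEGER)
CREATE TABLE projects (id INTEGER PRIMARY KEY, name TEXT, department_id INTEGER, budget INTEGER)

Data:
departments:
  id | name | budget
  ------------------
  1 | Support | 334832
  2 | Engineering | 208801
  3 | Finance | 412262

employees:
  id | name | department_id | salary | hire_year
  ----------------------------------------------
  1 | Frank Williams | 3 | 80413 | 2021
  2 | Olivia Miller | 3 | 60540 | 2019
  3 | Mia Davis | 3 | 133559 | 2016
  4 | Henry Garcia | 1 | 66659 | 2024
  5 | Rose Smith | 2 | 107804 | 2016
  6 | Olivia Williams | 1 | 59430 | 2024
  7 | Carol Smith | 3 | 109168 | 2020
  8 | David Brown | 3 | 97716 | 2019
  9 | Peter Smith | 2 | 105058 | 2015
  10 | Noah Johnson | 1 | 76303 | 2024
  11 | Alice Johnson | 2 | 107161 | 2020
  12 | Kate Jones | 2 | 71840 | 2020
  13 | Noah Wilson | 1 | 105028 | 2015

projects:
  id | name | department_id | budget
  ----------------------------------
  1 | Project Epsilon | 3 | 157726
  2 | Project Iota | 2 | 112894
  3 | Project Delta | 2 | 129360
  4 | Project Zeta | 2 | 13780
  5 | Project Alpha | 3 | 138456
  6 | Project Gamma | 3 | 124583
SELECT AVG(budget) FROM projects

Execution result:
112799.83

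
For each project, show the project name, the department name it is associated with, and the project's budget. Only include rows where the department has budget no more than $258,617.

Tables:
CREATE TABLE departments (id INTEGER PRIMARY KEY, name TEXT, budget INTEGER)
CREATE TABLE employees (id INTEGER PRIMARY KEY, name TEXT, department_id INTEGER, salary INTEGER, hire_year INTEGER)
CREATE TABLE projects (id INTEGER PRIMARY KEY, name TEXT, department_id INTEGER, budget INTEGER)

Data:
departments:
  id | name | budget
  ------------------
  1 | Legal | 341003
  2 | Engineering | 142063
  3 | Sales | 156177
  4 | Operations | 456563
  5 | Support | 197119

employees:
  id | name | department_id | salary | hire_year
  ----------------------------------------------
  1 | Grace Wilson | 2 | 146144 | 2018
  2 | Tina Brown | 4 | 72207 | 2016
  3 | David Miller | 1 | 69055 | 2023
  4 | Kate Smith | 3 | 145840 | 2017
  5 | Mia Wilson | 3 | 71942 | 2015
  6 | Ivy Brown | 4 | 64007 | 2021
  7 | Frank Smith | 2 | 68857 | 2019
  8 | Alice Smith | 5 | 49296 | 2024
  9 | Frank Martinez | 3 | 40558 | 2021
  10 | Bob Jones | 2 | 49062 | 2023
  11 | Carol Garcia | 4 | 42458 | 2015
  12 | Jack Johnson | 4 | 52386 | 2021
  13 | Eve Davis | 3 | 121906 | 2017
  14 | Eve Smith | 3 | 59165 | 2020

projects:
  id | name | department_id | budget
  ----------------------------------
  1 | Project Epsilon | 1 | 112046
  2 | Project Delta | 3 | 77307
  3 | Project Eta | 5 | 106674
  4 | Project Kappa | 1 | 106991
SELECT c.name, p.name AS department, c.budget FROM projects c JOIN departments p ON c.department_id = p.id WHERE p.budget <= 258617

Execution result:
name | department | budget
Project Delta | Sales | 77307
Project Eta | Support | 106674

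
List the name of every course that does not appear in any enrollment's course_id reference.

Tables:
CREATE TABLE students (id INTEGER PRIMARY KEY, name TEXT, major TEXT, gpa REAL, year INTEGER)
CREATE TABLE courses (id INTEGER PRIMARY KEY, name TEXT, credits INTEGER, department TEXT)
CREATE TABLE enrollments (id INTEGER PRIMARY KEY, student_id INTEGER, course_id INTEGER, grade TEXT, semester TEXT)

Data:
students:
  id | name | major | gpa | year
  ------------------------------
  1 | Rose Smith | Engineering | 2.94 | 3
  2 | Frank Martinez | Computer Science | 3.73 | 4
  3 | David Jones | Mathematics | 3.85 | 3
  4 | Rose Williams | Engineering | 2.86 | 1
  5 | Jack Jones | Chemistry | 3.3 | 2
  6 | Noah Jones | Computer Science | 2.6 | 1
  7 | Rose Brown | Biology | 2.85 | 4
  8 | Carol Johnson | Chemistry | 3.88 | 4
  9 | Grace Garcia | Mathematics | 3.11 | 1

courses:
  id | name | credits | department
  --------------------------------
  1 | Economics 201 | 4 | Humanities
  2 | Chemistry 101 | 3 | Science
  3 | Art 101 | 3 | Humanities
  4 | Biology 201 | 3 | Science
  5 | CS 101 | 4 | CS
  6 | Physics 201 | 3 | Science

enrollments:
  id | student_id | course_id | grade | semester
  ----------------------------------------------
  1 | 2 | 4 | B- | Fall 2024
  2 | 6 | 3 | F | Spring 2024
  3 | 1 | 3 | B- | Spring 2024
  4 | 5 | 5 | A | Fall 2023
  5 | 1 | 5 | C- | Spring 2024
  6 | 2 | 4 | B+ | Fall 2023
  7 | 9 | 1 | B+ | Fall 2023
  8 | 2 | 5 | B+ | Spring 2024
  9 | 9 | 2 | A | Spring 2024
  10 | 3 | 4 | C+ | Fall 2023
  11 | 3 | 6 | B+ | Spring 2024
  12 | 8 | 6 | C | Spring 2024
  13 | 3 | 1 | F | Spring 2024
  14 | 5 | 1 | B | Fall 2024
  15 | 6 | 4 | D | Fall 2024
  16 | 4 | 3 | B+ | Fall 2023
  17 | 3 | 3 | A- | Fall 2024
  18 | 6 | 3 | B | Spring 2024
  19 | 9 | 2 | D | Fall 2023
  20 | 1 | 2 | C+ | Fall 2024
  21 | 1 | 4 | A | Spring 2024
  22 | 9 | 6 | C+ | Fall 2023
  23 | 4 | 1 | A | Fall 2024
SELECT p.name FROM courses p LEFT JOIN enrollments c ON c.course_id = p.id WHERE c.id IS NULL

Execution result:
(no rows)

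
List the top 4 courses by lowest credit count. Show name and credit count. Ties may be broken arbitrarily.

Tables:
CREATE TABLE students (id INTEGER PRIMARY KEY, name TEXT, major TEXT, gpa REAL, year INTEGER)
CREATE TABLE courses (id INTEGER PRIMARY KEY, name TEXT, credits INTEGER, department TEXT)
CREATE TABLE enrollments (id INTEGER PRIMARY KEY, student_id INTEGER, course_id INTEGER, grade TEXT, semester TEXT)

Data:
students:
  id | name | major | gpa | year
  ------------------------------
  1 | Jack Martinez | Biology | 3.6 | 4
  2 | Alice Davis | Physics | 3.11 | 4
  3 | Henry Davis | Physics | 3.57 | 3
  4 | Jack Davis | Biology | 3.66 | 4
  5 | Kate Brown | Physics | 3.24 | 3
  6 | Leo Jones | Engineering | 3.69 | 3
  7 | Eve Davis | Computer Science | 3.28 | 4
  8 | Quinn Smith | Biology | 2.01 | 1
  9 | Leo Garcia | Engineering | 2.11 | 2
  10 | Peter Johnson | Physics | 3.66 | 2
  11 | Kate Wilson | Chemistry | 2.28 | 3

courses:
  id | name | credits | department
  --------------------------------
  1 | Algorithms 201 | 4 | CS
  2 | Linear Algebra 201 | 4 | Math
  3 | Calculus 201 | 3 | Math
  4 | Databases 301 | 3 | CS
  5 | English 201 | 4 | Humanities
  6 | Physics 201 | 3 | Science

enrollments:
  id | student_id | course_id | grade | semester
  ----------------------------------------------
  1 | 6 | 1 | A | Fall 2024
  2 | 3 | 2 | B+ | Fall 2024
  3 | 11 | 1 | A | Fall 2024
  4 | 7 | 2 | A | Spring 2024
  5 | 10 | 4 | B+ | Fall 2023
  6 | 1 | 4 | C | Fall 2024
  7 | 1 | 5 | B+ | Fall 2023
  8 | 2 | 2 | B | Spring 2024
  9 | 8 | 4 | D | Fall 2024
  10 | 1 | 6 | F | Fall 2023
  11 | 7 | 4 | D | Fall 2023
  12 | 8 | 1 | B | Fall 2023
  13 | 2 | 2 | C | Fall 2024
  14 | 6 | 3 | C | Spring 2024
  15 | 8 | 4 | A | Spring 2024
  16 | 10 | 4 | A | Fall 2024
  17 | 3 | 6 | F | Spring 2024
SELECT name, credits FROM courses ORDER BY credits ASC LIMIT 4

Execution result:
name | credits
Calculus 201 | 3
Databases 301 | 3
Physics 201 | 3
Algorithms 201 | 4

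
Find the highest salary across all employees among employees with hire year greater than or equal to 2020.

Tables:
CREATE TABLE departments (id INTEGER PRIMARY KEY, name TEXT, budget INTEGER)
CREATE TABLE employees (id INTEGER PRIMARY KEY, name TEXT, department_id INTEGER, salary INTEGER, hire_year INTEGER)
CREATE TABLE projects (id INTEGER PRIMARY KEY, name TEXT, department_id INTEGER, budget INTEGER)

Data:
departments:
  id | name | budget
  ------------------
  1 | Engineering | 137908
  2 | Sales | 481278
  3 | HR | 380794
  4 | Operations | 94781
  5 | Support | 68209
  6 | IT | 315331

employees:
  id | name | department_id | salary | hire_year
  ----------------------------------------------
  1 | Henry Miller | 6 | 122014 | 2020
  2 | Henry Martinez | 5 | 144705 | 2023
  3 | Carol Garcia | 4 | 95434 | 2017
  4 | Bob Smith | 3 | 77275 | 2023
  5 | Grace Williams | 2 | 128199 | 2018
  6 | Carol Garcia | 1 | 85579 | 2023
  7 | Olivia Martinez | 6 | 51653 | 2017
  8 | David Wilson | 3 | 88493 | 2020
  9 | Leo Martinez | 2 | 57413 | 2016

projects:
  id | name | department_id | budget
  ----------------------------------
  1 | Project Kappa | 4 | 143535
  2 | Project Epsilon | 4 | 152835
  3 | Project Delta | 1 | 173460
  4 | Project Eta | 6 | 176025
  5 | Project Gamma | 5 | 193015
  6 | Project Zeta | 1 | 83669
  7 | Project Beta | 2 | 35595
SELECT MAX(salary) FROM employees WHERE hire_year >= 2020

Execution result:
144705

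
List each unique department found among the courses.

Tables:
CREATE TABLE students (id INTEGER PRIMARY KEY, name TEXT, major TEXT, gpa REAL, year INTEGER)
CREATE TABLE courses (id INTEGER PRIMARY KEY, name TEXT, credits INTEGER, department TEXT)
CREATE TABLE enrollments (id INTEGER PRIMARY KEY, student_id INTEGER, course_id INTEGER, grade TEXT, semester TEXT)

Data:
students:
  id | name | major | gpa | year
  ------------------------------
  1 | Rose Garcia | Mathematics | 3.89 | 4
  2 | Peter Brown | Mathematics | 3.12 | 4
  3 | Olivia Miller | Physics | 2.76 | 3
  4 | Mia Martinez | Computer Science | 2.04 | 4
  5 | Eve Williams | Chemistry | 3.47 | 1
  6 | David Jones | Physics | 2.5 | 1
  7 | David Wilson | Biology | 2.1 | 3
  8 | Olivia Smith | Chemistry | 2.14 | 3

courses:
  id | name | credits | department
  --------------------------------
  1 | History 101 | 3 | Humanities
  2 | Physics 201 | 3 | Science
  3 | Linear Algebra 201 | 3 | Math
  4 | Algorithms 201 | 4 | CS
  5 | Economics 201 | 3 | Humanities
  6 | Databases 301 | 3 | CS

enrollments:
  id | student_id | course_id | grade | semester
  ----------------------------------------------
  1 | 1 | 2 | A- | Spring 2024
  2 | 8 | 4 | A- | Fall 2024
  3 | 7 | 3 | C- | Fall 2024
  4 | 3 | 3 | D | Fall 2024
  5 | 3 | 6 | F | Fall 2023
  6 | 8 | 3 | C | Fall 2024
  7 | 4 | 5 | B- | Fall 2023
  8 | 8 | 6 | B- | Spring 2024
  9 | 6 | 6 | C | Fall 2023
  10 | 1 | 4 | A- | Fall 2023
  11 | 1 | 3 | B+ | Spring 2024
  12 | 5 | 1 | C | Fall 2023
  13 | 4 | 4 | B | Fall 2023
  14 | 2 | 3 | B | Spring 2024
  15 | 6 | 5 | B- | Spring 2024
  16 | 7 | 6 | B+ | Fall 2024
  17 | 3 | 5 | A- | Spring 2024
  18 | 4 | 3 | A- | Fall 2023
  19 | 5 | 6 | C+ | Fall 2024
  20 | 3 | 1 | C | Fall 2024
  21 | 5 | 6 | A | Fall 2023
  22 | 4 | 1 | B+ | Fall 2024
SELECT DISTINCT department FROM courses

Execution result:
department
Humanities
Science
Math
CS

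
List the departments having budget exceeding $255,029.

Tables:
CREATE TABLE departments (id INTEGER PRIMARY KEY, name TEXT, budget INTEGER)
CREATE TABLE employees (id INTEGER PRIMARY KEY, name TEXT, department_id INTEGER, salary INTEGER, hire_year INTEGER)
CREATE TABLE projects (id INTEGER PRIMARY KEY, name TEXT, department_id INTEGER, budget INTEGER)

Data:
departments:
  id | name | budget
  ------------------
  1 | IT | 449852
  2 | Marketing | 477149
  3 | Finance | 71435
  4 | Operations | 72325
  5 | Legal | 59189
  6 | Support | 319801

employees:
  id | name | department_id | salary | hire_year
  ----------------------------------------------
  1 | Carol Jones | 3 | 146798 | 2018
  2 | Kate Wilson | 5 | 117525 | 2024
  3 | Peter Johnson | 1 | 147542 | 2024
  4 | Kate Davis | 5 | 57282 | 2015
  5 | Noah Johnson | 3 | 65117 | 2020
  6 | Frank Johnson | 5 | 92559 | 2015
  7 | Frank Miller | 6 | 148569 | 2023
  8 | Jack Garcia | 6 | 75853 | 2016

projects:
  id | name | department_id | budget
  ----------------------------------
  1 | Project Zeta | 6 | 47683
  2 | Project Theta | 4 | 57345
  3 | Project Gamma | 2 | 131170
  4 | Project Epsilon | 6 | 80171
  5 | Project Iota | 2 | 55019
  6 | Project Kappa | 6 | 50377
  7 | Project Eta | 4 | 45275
SELECT name, budget FROM departments WHERE budget > 255029

Execution result:
name | budget
IT | 449852
Marketing | 477149
Support | 319801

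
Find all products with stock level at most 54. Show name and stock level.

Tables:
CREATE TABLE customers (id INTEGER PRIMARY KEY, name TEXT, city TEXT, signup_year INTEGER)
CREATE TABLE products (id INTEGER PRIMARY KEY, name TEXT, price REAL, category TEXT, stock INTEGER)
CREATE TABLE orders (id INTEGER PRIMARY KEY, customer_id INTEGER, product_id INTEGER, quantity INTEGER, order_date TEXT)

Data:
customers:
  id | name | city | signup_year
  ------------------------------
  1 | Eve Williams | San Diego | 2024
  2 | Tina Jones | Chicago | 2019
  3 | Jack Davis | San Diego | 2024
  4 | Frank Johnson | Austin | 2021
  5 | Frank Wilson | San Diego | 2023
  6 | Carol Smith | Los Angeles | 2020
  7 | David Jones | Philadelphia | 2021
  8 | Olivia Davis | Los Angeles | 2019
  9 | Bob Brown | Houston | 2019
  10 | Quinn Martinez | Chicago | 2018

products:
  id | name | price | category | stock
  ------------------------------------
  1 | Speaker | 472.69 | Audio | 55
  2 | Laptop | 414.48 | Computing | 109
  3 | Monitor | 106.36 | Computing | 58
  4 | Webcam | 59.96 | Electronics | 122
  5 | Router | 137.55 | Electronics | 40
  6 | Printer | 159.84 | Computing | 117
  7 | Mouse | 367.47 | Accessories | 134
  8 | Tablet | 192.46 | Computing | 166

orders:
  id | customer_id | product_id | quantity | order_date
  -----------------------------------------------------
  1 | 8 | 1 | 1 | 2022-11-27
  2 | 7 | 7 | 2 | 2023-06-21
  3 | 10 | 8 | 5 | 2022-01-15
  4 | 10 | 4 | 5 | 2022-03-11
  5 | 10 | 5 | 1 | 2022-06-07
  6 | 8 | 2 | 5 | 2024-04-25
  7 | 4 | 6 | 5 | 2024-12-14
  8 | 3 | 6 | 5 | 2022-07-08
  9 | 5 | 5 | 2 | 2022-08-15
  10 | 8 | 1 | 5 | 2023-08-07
SELECT name, stock FROM products WHERE stock <= 54

Execution result:
name | stock
Router | 40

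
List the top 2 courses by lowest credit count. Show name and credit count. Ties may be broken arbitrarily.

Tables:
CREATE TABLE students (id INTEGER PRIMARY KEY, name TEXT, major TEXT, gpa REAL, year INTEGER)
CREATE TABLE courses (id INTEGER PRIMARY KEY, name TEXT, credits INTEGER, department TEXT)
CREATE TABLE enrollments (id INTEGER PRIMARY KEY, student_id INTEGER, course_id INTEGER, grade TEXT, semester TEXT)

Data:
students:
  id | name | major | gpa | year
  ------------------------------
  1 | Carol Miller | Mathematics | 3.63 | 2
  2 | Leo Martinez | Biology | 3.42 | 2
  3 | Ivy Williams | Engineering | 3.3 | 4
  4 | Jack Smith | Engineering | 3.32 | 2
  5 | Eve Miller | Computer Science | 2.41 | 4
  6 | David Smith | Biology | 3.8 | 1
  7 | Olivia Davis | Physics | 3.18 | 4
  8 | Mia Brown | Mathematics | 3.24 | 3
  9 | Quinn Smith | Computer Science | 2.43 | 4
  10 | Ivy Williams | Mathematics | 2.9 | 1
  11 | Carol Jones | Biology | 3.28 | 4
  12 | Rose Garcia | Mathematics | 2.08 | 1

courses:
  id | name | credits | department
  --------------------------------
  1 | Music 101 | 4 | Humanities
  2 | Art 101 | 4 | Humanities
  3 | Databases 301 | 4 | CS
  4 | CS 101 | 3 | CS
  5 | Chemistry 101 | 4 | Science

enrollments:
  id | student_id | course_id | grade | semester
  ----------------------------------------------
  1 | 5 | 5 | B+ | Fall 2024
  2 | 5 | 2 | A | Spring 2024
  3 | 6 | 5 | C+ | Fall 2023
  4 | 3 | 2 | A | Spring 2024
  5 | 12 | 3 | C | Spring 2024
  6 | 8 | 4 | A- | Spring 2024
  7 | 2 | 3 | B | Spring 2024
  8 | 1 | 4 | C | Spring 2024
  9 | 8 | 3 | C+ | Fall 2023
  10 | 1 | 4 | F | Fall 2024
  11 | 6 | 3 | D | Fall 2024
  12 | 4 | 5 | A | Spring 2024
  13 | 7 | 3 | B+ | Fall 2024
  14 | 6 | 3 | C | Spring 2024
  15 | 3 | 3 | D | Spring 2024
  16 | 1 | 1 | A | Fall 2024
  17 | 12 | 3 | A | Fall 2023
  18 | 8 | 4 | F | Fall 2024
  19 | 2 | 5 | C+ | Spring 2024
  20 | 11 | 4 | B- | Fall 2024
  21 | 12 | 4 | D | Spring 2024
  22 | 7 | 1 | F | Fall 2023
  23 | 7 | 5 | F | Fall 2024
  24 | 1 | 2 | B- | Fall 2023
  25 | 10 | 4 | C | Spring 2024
SELECT name, credits FROM courses ORDER BY credits ASC LIMIT 2

Execution result:
name | credits
CS 101 | 3
Music 101 | 4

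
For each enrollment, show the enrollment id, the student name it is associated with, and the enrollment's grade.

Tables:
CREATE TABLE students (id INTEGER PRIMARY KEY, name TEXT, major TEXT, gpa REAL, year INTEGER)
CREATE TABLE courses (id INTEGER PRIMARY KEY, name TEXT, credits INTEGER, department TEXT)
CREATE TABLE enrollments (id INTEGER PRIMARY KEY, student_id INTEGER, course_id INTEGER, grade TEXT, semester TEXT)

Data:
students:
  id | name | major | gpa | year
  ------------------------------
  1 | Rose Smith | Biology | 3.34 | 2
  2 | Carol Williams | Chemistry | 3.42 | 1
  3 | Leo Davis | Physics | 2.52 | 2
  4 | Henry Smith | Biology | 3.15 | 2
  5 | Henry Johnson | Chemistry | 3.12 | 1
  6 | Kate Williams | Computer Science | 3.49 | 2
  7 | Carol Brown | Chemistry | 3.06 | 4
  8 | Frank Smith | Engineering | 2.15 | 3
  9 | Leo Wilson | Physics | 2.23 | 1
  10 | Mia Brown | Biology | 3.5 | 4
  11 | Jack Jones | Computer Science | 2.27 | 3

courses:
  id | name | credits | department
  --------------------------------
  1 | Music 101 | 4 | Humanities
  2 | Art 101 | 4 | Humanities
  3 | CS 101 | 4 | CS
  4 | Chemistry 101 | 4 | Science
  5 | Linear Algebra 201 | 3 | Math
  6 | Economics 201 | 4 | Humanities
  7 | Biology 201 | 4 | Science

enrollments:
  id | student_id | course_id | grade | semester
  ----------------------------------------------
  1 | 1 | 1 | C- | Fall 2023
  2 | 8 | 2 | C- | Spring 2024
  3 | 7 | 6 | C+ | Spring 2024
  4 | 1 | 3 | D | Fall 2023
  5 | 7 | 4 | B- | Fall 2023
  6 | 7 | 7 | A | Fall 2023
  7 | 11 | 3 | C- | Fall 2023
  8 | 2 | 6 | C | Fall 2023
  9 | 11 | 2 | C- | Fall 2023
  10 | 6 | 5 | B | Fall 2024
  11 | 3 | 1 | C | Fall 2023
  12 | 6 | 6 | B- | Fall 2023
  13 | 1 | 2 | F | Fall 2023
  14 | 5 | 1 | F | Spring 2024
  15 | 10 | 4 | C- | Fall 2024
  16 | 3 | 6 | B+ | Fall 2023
SELECT c.id, p.name AS student, c.grade FROM enrollments c JOIN students p ON c.student_id = p.id

Execution result:
id | student | grade
1 | Rose Smith | C-
2 | Frank Smith | C-
3 | Carol Brown | C+
4 | Rose Smith | D
5 | Carol Brown | B-
6 | Carol Brown | A
7 | Jack Jones | C-
8 | Carol Williams | C
9 | Jack Jones | C-
10 | Kate Williams | B
11 | Leo Davis | C
12 | Kate Williams | B-
13 | Rose Smith | F
14 | Henry Johnson | F
15 | Mia Brown | C-
16 | Leo Davis | B+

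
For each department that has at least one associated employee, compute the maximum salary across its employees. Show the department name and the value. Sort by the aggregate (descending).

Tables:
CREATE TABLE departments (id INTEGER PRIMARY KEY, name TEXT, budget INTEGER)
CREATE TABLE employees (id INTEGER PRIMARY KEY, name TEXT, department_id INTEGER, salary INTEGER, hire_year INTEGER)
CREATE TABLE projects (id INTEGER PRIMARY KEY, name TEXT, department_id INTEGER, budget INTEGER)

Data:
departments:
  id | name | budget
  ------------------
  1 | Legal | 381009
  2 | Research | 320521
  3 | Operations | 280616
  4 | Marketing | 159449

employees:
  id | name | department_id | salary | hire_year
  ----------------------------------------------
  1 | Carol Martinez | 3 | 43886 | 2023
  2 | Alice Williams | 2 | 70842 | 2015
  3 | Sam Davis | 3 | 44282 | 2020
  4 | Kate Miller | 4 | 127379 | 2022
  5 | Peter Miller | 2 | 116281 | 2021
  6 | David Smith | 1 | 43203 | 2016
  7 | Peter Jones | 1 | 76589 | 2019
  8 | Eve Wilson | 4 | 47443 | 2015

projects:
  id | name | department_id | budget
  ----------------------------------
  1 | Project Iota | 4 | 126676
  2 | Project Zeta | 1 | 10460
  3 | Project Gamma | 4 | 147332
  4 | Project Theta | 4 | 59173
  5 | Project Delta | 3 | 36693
SELECT p.name, MAX(c.salary) AS max_salary FROM employees c JOIN departments p ON c.department_id = p.id GROUP BY p.id, p.name ORDER BY max_salary DESC

Execution result:
name | max_salary
Marketing | 127379
Research | 116281
Legal | 76589
Operations | 44282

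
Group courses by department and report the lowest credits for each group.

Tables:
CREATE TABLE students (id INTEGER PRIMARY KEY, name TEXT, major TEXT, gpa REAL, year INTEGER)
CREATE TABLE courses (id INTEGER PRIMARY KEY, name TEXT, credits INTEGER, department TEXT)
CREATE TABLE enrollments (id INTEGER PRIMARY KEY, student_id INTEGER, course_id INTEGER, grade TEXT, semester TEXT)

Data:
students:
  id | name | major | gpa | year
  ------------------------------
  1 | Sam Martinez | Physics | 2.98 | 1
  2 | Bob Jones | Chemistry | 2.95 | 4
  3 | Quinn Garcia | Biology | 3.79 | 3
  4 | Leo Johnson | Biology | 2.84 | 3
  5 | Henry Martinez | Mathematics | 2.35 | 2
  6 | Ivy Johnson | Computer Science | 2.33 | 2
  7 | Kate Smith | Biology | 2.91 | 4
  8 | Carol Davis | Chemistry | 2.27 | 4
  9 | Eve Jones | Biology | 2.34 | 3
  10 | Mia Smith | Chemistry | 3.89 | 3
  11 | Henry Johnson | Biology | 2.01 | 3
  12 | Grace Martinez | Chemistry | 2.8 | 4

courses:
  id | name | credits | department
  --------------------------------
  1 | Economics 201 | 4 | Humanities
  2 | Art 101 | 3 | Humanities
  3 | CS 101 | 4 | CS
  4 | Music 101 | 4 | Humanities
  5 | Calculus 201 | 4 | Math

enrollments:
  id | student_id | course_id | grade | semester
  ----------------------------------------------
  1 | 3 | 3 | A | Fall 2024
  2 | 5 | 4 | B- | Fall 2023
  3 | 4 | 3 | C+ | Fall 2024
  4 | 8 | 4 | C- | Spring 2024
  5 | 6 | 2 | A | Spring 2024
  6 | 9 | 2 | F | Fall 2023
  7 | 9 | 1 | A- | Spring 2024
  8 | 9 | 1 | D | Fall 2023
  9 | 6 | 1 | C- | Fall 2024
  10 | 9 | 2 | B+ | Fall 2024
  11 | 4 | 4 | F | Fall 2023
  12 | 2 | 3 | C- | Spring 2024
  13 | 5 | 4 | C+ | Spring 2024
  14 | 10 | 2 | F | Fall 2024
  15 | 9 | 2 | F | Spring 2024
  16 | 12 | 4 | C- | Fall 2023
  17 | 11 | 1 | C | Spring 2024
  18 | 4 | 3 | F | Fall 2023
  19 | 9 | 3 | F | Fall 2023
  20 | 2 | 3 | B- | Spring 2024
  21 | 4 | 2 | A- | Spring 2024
SELECT department, MIN(credits) AS min_credits FROM courses GROUP BY department

Execution result:
department | min_credits
CS | 4
Humanities | 3
Math | 4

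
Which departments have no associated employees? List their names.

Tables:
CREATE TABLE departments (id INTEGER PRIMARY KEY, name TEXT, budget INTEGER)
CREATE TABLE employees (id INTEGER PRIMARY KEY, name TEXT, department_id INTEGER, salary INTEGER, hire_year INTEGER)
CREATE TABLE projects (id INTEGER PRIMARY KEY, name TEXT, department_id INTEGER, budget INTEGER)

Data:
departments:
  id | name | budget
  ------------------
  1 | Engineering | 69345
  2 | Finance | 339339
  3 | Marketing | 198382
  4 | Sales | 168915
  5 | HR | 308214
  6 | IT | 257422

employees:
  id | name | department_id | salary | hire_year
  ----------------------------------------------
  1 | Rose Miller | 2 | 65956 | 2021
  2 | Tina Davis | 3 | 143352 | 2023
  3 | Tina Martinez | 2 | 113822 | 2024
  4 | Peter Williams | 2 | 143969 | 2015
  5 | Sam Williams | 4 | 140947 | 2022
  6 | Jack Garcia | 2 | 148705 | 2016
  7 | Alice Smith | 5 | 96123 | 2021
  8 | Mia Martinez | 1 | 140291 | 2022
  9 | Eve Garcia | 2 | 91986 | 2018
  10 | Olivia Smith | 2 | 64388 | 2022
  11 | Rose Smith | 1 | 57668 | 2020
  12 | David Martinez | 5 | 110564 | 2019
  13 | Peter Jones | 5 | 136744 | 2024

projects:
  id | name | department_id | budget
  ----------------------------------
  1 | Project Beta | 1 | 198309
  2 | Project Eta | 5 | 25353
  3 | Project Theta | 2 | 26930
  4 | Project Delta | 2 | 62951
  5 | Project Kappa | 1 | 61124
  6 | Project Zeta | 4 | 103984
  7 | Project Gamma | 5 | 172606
SELECT p.name FROM departments p LEFT JOIN employees c ON c.department_id = p.id WHERE c.id IS NULL

Execution result:
IT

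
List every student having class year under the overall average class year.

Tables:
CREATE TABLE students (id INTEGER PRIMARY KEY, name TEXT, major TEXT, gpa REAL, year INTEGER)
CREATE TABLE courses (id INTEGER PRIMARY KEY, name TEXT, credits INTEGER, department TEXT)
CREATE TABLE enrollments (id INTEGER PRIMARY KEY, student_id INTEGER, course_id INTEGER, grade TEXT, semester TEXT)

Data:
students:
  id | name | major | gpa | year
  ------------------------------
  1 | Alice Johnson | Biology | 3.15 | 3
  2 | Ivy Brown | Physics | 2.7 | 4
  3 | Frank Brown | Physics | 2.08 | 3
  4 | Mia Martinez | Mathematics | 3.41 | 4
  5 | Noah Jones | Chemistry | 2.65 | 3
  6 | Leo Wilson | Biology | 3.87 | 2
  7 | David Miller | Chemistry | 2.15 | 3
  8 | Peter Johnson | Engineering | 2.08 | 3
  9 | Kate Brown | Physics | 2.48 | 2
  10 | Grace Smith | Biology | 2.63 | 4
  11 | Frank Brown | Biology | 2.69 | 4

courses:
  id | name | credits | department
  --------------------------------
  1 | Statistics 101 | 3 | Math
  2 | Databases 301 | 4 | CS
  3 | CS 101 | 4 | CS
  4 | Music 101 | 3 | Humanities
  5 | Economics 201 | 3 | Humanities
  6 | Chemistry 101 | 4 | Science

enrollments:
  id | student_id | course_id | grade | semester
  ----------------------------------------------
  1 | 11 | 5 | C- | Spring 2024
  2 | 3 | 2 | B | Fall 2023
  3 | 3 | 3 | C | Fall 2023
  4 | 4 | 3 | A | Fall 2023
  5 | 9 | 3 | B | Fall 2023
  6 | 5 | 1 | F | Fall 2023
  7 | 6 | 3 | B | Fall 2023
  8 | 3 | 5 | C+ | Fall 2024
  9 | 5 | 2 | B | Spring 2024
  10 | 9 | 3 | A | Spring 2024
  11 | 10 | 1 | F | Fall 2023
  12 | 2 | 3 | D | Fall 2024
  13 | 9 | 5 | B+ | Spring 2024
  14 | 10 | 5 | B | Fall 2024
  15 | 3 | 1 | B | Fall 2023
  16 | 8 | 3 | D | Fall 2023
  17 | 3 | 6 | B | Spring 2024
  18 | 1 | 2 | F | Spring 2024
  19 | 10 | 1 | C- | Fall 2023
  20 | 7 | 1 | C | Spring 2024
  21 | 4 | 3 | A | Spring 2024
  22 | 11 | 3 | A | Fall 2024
SELECT name, year FROM students WHERE year < (SELECT AVG(year) FROM students)

Execution result:
name | year
Alice Johnson | 3
Frank Brown | 3
Noah Jones | 3
Leo Wilson | 2
David Miller | 3
Peter Johnson | 3
Kate Brown | 2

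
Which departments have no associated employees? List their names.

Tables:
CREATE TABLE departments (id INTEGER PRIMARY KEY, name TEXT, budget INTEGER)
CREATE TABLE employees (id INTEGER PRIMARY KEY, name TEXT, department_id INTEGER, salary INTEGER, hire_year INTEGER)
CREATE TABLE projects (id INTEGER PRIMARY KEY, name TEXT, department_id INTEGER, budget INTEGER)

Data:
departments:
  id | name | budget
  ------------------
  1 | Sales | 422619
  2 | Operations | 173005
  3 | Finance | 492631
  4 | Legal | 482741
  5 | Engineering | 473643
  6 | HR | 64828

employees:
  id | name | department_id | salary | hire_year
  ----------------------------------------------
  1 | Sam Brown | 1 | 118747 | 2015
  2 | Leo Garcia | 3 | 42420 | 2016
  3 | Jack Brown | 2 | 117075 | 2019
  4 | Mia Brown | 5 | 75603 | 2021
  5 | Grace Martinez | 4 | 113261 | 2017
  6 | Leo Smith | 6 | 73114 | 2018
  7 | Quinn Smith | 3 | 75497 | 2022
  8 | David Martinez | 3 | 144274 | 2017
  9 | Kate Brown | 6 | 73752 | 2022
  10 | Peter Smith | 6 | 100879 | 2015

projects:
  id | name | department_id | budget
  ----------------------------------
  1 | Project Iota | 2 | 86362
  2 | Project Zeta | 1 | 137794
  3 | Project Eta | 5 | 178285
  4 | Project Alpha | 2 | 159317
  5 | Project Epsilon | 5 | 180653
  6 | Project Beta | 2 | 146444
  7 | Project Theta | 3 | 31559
SELECT p.name FROM departments p LEFT JOIN employees c ON c.department_id = p.id WHERE c.id IS NULL

Execution result:
(no rows)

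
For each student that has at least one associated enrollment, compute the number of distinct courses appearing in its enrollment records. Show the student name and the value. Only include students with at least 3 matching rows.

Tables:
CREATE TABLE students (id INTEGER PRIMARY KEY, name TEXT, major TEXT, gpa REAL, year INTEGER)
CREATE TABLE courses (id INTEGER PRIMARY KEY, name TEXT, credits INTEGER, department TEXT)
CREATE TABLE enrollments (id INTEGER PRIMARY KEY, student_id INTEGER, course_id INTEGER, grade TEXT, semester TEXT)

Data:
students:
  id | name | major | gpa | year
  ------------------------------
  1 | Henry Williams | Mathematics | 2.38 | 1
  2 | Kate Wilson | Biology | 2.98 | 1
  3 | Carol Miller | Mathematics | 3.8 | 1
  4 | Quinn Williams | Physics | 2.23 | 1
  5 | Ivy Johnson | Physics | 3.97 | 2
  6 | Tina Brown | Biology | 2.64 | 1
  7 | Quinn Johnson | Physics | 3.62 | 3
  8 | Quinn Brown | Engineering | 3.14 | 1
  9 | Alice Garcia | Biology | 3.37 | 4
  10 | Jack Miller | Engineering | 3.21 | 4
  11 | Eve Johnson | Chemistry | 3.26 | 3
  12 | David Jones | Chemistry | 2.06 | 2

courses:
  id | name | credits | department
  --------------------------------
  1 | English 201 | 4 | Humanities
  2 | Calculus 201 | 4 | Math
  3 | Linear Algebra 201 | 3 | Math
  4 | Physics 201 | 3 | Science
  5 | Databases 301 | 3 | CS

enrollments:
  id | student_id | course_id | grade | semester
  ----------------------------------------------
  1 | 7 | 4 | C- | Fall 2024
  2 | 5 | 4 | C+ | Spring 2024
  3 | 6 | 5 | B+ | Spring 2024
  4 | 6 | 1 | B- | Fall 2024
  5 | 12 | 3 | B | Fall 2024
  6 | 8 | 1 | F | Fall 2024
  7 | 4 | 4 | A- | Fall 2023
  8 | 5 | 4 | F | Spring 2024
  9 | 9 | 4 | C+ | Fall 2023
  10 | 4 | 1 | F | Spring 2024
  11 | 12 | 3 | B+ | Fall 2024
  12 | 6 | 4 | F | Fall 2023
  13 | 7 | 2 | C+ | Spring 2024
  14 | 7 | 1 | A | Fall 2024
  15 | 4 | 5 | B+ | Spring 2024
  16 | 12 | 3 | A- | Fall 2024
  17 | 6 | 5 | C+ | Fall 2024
SELECT p.name, COUNT(DISTINCT c.course_id) AS distinct_course_count FROM enrollments c JOIN students p ON c.student_id = p.id GROUP BY p.id, p.name HAVING COUNT(*) >= 3

Execution result:
name | distinct_course_count
Quinn Williams | 3
Tina Brown | 3
Quinn Johnson | 3
David Jones | 1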